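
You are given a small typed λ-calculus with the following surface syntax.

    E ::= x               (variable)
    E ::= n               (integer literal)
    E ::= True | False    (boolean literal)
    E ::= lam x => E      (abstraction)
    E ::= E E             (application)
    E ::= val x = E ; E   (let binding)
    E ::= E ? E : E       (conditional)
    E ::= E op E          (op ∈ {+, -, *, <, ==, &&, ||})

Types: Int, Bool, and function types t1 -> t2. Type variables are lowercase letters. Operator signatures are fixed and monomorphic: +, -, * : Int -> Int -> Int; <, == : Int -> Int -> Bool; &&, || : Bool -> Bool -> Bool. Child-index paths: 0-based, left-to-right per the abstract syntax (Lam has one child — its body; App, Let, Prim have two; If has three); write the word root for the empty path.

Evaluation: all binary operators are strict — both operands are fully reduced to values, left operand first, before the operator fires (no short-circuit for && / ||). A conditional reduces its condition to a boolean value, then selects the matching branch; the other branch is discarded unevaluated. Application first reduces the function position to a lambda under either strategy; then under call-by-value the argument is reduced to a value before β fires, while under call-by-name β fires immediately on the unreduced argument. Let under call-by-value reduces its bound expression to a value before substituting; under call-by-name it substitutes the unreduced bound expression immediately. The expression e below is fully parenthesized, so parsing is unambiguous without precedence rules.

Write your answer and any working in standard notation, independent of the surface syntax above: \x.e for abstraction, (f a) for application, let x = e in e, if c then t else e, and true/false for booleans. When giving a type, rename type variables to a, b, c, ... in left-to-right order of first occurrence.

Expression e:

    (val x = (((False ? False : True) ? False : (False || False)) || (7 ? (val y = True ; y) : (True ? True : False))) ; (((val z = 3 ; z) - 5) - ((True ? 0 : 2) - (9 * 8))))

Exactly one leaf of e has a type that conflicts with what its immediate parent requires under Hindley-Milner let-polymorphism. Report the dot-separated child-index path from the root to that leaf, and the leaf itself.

Answer: 0.1.0 : 7

Derivation:
  unify Bool ~ Bool
  unify Bool ~ Bool
  unify Bool ~ Bool
  unify Bool ~ Bool
  unify Bool ~ Bool
  unify Bool ~ Bool
  unify Bool ~ Bool
  unify Int ~ Bool
  FAIL: mismatch Int ~ Bool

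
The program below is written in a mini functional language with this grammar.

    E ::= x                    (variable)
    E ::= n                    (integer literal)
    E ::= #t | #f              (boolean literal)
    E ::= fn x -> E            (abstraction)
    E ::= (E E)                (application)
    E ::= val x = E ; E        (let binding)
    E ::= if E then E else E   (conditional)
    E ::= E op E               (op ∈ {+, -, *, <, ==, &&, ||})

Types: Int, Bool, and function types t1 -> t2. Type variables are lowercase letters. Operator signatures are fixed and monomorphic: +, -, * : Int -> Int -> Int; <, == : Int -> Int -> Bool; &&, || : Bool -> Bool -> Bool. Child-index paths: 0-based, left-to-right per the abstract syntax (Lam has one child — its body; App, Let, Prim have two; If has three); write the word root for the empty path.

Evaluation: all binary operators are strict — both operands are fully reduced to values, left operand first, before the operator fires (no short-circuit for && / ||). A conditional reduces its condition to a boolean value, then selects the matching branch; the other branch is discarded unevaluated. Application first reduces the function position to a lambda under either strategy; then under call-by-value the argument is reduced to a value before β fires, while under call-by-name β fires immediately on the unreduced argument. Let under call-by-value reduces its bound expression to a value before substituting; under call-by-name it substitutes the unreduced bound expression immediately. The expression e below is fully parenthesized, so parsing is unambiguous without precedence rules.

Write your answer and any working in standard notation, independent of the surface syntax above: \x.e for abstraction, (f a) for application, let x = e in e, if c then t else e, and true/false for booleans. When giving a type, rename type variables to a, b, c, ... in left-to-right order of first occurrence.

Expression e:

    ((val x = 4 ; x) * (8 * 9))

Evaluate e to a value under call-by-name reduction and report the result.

Answer: 288

Trace:
step 0: ((let x = 4 in x) * (8 * 9))
step 1: [let@0] (4 * (8 * 9))
step 2: [delta@1] (4 * 72)
step 3: [delta@root] 288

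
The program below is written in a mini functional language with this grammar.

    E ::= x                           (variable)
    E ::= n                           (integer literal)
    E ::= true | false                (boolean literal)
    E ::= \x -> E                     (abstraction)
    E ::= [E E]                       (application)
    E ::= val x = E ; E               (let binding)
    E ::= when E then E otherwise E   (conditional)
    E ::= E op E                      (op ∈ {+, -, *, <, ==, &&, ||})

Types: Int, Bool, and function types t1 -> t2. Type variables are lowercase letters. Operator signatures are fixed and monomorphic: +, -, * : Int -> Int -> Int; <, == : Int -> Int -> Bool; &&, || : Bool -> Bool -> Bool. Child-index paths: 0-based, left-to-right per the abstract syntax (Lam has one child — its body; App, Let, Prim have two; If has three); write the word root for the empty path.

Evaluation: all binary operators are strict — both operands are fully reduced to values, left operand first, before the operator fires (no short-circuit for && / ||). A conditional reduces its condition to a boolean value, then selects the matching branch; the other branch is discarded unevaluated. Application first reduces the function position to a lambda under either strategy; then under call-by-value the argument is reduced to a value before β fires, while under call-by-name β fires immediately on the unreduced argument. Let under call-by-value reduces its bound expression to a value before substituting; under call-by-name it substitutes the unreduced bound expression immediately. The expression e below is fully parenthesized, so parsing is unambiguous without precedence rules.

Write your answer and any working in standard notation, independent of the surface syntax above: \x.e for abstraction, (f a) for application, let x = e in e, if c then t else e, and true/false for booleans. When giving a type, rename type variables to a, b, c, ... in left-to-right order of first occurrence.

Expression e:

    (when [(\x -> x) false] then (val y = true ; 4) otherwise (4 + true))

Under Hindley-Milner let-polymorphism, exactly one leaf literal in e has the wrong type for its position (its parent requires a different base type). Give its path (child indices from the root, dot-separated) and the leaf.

Answer: 2.1 : true

Derivation:
x : a
\x._ : a -> a
  unify a -> a ~ Bool -> b
  unify a ~ Bool
  unify Bool ~ b
_ _ : Bool
  unify Bool ~ Bool
let y : Bool
  unify Int ~ Int
  unify Bool ~ Int
  FAIL: mismatch Bool ~ Int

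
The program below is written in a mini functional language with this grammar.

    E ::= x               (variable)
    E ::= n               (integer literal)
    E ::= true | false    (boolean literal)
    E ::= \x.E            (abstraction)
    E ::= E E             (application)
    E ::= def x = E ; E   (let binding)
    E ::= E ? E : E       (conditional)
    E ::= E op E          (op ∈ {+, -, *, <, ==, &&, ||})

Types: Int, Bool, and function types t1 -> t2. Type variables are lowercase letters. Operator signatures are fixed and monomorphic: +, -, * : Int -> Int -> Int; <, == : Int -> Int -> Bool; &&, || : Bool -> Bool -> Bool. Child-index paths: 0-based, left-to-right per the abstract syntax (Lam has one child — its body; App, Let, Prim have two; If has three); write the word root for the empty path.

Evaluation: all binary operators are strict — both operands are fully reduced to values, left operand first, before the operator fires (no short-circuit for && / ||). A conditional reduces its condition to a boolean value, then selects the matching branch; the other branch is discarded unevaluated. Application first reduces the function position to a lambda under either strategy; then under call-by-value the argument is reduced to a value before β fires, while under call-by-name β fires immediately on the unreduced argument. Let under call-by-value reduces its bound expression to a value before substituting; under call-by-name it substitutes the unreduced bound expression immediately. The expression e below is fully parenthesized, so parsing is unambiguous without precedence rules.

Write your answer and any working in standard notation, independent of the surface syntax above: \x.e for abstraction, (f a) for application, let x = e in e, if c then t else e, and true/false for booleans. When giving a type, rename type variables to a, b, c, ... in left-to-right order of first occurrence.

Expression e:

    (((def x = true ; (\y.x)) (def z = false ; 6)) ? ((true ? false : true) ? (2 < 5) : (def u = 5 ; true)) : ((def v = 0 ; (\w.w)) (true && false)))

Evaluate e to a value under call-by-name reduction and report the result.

Derivation:
step 0: (if ((let x = true in (\y.x)) (let z = false in 6)) then (if (if true then false else true) then (2 < 5) else (let u = 5 in true)) else ((let v = 0 in (\w.w)) (true && false)))
step 1: [let@0.0] (if ((\y.true) (let z = false in 6)) then (if (if true then false else true) then (2 < 5) else (let u = 5 in true)) else ((let v = 0 in (\w.w)) (true && false)))
step 2: [beta@0] (if true then (if (if true then false else true) then (2 < 5) else (let u = 5 in true)) else ((let v = 0 in (\w.w)) (true && false)))
step 3: [if@root] (if (if true then false else true) then (2 < 5) else (let u = 5 in true))
step 4: [if@0] (if false then (2 < 5) else (let u = 5 in true))
step 5: [if@root] (let u = 5 in true)
step 6: [let@root] true

Answer: true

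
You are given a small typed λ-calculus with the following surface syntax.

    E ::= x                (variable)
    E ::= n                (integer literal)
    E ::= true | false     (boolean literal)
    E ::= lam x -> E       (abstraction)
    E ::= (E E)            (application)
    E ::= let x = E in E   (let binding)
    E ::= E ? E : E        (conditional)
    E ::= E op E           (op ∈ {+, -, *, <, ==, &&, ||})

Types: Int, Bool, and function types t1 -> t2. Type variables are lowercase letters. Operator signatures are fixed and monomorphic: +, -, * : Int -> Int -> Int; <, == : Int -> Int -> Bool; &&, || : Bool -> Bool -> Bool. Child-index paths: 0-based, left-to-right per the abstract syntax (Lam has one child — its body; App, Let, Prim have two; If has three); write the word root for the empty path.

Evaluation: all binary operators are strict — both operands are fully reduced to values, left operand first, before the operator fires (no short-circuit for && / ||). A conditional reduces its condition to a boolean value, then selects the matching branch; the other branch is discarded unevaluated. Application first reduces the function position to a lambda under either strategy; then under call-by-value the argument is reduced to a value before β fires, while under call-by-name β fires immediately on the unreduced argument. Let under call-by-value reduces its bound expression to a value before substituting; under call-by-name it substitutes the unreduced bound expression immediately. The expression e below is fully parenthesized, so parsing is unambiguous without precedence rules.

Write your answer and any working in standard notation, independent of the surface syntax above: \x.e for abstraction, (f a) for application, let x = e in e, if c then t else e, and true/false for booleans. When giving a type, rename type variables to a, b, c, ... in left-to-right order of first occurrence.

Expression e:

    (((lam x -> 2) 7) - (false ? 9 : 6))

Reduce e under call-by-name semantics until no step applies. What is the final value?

Answer: -4

Trace:
step 0: (((\x.2) 7) - (if false then 9 else 6))
step 1: [beta@0] (2 - (if false then 9 else 6))
step 2: [if@1] (2 - 6)
step 3: [delta@root] -4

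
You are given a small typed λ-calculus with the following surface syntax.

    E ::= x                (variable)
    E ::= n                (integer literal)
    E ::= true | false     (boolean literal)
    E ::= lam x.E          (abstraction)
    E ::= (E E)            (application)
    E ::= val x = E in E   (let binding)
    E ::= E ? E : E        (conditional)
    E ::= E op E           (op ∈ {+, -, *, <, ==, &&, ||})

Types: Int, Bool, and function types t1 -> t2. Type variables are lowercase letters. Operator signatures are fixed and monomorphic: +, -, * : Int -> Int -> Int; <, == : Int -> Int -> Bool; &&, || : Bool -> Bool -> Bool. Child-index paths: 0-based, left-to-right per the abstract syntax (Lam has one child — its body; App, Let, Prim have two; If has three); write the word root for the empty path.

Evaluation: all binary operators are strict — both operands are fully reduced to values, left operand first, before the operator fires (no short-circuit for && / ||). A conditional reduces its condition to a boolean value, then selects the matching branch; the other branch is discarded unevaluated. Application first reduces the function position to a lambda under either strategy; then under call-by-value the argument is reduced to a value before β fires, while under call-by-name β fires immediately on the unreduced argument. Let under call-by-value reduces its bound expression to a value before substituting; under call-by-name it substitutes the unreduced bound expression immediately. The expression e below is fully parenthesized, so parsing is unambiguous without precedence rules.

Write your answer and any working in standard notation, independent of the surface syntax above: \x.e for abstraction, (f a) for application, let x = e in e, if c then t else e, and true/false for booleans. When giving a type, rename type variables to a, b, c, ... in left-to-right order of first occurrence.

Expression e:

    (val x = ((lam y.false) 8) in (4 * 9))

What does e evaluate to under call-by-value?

Trace:
step 0: (let x = ((\y.false) 8) in (4 * 9))
step 1: [beta@0] (let x = false in (4 * 9))
step 2: [let@root] (4 * 9)
step 3: [delta@root] 36

Answer: 36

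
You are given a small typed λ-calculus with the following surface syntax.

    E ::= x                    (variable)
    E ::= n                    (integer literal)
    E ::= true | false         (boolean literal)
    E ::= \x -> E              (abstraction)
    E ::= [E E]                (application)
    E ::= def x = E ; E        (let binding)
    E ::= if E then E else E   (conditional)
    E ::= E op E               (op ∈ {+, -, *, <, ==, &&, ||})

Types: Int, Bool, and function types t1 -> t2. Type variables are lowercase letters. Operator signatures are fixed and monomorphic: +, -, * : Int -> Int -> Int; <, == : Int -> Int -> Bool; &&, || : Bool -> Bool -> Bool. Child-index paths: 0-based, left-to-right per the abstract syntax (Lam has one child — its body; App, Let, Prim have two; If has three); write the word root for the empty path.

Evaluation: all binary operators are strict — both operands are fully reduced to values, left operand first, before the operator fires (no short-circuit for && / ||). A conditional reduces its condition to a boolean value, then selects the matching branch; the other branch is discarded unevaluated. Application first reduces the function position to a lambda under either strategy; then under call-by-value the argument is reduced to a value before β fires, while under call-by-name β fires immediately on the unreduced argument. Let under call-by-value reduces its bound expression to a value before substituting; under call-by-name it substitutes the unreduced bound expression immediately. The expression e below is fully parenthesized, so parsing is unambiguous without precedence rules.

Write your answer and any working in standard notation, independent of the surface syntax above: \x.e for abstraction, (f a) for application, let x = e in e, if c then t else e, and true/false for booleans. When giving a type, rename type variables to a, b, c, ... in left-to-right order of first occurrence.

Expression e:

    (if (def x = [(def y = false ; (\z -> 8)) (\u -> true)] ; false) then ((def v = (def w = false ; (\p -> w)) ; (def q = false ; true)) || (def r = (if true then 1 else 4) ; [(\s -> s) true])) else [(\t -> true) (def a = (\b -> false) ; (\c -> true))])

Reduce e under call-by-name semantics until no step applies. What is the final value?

Derivation:
step 0: (if (let x = ((let y = false in (\z.8)) (\u.true)) in false) then ((let v = (let w = false in (\p.w)) in (let q = false in true)) || (let r = (if true then 1 else 4) in ((\s.s) true))) else ((\t.true) (let a = (\b.false) in (\c.true))))
step 1: [let@0] (if false then ((let v = (let w = false in (\p.w)) in (let q = false in true)) || (let r = (if true then 1 else 4) in ((\s.s) true))) else ((\t.true) (let a = (\b.false) in (\c.true))))
step 2: [if@root] ((\t.true) (let a = (\b.false) in (\c.true)))
step 3: [beta@root] true

Answer: true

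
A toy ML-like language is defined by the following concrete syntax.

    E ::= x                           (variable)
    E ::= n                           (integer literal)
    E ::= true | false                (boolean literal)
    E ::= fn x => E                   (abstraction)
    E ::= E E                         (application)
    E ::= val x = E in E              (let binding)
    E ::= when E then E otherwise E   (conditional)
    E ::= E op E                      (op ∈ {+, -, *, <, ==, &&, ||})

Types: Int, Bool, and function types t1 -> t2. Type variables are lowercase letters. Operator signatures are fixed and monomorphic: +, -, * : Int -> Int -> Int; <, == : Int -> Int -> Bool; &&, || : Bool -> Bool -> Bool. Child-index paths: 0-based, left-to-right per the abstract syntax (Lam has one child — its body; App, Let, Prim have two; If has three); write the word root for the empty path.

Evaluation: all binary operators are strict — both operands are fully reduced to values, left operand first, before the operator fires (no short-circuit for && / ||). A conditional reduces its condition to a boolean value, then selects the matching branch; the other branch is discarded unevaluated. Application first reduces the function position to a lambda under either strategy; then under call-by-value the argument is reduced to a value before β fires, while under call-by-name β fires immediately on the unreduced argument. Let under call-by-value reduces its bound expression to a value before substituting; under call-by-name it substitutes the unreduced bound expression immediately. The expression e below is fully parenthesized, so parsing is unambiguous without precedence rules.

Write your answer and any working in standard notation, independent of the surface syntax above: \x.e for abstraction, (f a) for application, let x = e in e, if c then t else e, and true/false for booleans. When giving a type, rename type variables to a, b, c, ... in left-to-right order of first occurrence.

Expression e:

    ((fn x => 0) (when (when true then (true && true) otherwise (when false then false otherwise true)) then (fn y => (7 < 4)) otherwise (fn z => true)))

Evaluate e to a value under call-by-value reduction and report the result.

Answer: 0

Trace:
step 0: ((\x.0) (if (if true then (true && true) else (if false then false else true)) then (\y.(7 < 4)) else (\z.true)))
step 1: [if@1.0] ((\x.0) (if (true && true) then (\y.(7 < 4)) else (\z.true)))
step 2: [delta@1.0] ((\x.0) (if true then (\y.(7 < 4)) else (\z.true)))
step 3: [if@1] ((\x.0) (\y.(7 < 4)))
step 4: [beta@root] 0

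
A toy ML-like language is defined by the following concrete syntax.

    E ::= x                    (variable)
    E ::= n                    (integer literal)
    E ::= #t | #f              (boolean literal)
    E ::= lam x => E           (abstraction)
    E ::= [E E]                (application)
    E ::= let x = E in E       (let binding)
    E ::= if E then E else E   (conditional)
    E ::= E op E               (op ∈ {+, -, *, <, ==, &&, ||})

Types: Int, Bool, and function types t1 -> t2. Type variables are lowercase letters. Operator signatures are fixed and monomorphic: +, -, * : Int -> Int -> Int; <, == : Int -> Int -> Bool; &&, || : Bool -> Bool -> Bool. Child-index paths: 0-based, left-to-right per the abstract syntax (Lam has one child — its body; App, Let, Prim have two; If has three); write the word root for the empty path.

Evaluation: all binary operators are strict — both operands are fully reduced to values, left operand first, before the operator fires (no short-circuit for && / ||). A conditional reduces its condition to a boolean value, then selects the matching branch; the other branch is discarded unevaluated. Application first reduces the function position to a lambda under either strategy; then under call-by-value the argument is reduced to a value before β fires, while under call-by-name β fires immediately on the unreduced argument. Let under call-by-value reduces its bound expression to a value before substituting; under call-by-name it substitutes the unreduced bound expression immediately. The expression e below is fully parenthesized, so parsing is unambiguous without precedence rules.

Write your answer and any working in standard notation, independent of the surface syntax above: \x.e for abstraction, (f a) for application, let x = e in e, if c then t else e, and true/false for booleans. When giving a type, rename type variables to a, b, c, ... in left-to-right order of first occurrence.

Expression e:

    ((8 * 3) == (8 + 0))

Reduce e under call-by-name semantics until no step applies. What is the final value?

Answer: false

Derivation:
step 0: ((8 * 3) == (8 + 0))
step 1: [delta@0] (24 == (8 + 0))
step 2: [delta@1] (24 == 8)
step 3: [delta@root] false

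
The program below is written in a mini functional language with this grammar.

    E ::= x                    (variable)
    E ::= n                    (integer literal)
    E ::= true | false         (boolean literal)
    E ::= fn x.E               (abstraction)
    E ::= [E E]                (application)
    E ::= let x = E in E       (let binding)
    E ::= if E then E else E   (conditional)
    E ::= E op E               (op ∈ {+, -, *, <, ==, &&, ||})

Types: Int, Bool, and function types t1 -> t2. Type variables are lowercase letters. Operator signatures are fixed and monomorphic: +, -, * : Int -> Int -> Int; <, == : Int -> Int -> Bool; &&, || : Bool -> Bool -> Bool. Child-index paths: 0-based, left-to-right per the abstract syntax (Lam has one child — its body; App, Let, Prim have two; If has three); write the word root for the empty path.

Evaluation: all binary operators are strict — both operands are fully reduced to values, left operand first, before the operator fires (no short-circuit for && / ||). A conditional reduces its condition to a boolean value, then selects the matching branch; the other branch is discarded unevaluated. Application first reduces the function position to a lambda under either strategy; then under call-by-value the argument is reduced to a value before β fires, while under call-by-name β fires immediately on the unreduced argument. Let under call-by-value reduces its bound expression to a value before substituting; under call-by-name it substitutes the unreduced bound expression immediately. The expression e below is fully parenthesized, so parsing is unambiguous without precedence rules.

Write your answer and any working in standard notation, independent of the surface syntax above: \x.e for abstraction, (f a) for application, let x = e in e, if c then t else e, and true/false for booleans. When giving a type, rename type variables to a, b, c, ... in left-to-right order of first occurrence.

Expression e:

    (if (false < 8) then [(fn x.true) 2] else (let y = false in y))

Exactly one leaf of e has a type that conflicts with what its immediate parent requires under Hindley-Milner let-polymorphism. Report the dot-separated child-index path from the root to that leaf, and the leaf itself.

Derivation:
  unify Bool ~ Int
  FAIL: mismatch Bool ~ Int

Answer: 0.0 : false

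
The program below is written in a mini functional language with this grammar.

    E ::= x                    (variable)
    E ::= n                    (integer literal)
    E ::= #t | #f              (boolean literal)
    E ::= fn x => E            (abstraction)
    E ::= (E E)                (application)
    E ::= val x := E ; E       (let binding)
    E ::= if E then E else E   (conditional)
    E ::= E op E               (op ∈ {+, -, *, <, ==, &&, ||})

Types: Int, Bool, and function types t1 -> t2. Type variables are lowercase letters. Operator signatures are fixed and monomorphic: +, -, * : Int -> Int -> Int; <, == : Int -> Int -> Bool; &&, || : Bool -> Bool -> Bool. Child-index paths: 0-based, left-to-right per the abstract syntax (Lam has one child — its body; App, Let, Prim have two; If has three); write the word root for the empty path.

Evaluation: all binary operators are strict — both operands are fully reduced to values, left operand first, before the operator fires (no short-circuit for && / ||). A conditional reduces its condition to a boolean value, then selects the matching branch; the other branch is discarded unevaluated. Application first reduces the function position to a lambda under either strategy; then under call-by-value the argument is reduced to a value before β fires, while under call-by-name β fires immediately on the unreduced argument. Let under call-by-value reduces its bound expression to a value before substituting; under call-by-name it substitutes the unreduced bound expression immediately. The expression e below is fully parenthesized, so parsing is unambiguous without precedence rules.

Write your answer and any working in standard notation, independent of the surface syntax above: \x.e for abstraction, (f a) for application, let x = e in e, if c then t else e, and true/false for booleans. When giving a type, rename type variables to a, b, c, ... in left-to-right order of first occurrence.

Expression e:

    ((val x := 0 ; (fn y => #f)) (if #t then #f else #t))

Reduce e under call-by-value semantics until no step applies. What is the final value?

Trace:
step 0: ((let x = 0 in (\y.false)) (if true then false else true))
step 1: [let@0] ((\y.false) (if true then false else true))
step 2: [if@1] ((\y.false) false)
step 3: [beta@root] false

Answer: false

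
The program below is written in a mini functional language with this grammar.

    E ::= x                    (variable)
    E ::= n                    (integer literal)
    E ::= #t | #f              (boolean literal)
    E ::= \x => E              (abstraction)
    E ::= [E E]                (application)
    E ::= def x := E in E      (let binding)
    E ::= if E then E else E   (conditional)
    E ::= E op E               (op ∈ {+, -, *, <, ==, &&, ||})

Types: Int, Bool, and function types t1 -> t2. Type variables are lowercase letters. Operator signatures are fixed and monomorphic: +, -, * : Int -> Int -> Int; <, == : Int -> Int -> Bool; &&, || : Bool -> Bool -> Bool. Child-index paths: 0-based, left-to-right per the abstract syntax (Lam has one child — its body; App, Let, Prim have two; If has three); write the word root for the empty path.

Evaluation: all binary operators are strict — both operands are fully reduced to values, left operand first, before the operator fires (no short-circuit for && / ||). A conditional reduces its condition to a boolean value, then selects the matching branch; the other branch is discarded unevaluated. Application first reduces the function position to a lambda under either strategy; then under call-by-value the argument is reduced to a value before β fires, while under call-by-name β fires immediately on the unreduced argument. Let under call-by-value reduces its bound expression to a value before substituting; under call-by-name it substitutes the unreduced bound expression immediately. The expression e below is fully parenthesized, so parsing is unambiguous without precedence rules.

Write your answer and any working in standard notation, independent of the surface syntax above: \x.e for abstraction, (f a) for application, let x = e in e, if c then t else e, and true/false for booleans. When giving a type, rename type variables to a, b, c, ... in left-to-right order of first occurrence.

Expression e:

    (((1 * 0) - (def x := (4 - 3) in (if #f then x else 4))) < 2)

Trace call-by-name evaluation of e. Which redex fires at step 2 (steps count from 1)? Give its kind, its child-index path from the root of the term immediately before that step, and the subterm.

Trace:
step 0: (((1 * 0) - (let x = (4 - 3) in (if false then x else 4))) < 2)
step 1: [delta@0.0] ((0 - (let x = (4 - 3) in (if false then x else 4))) < 2)
step 2: [let@0.1] ((0 - (if false then (4 - 3) else 4)) < 2)

Answer: let at 0.1 : (let x = (4 - 3) in (if false then x else 4))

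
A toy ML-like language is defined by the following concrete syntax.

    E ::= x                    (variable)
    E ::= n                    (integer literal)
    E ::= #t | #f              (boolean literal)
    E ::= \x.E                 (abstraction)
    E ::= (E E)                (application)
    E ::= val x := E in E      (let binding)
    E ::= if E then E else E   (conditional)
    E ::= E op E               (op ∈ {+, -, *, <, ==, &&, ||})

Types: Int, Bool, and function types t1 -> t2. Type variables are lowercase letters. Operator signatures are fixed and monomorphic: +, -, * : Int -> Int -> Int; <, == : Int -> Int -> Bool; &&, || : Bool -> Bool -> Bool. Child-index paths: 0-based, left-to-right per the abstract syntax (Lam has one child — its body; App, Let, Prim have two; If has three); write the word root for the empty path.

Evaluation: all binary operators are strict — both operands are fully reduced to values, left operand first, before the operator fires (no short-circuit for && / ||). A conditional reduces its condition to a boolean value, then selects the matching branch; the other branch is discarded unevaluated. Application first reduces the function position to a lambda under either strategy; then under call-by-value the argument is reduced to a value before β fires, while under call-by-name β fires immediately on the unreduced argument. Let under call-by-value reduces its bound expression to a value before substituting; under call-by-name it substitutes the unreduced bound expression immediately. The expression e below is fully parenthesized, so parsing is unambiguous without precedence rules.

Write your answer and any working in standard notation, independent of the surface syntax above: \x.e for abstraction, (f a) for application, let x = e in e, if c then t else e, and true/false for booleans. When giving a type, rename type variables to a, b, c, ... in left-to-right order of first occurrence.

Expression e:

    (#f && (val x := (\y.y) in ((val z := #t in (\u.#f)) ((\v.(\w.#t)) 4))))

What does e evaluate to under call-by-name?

Answer: false

Working:
step 0: (false && (let x = (\y.y) in ((let z = true in (\u.false)) ((\v.(\w.true)) 4))))
step 1: [let@1] (false && ((let z = true in (\u.false)) ((\v.(\w.true)) 4)))
step 2: [let@1.0] (false && ((\u.false) ((\v.(\w.true)) 4)))
step 3: [beta@1] (false && false)
step 4: [delta@root] false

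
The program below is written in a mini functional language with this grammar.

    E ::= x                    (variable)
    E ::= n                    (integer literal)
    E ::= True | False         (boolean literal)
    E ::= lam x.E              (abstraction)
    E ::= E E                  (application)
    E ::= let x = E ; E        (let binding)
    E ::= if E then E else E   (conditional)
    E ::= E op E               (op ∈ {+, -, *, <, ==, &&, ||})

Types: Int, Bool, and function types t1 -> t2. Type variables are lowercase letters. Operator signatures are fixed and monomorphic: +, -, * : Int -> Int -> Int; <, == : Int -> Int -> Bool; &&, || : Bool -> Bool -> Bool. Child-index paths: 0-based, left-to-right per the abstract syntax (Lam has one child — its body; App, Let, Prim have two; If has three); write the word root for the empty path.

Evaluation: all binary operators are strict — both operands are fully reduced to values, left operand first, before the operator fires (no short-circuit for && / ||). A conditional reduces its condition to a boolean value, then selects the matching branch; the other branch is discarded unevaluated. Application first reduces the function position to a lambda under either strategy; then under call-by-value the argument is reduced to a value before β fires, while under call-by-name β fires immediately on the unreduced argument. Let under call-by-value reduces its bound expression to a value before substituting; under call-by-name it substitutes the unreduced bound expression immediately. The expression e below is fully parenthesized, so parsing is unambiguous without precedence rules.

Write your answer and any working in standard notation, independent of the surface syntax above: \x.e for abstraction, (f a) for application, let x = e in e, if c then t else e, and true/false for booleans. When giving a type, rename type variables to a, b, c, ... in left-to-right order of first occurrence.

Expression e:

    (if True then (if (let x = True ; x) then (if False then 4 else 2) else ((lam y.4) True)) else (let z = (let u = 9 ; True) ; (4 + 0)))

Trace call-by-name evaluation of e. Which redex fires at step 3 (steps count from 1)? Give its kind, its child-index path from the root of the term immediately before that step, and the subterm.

Answer: if at root : (if true then (if false then 4 else 2) else ((\y.4) true))

Working:
step 0: (if true then (if (let x = true in x) then (if false then 4 else 2) else ((\y.4) true)) else (let z = (let u = 9 in true) in (4 + 0)))
step 1: [if@root] (if (let x = true in x) then (if false then 4 else 2) else ((\y.4) true))
step 2: [let@0] (if true then (if false then 4 else 2) else ((\y.4) true))
step 3: [if@root] (if false then 4 else 2)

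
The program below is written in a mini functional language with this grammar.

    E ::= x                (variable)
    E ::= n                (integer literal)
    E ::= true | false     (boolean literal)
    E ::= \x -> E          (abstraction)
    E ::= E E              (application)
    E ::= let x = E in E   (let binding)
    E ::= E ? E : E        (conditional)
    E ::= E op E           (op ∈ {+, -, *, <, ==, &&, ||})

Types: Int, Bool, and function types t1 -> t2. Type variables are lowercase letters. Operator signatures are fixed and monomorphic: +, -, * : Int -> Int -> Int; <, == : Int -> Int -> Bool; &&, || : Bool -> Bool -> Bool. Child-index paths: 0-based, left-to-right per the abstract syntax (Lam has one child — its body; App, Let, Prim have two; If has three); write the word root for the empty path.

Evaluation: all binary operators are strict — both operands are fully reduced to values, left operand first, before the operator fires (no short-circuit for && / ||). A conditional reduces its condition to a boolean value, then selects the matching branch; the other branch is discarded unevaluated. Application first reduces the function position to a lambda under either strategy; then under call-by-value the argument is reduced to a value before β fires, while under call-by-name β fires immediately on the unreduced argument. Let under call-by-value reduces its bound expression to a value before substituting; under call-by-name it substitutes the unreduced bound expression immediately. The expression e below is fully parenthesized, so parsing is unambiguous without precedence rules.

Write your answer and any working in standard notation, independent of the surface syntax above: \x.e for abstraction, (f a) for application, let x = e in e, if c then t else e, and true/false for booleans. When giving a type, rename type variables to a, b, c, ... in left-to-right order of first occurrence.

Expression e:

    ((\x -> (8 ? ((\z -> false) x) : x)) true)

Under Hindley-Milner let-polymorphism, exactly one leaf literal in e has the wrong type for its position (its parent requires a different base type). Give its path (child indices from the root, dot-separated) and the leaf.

Working:
  unify Int ~ Bool
  FAIL: mismatch Int ~ Bool

Answer: 0.0.0 : 8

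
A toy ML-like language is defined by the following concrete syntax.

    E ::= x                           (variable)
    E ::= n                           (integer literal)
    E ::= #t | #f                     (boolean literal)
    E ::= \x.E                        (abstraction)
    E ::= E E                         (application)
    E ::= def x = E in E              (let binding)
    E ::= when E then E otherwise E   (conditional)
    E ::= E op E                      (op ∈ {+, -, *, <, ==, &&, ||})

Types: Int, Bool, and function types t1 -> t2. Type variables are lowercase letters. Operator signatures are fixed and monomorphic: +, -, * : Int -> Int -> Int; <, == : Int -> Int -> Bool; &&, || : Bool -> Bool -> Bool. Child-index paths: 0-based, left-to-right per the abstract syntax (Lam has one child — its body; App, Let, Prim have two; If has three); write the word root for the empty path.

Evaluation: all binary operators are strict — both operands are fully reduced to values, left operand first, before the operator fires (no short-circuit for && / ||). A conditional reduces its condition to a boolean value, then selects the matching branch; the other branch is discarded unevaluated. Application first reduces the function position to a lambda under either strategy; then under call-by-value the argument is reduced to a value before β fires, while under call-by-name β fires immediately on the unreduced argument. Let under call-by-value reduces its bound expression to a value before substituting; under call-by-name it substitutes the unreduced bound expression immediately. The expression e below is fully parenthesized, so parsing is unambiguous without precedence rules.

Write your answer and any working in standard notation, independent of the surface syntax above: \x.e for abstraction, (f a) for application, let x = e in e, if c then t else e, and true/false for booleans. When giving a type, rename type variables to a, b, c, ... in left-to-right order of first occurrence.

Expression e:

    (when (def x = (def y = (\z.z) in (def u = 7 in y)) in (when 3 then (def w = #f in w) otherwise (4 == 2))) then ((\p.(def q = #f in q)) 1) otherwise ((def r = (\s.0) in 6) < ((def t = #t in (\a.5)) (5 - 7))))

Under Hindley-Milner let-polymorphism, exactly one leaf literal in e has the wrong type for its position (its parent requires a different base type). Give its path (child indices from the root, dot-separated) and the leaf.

Trace:
z : a
\z._ : a -> a
let y : forall. a -> a
let u : Int
y : b -> b
let x : forall. b -> b
  unify Int ~ Bool
  FAIL: mismatch Int ~ Bool

Answer: 0.1.0 : 3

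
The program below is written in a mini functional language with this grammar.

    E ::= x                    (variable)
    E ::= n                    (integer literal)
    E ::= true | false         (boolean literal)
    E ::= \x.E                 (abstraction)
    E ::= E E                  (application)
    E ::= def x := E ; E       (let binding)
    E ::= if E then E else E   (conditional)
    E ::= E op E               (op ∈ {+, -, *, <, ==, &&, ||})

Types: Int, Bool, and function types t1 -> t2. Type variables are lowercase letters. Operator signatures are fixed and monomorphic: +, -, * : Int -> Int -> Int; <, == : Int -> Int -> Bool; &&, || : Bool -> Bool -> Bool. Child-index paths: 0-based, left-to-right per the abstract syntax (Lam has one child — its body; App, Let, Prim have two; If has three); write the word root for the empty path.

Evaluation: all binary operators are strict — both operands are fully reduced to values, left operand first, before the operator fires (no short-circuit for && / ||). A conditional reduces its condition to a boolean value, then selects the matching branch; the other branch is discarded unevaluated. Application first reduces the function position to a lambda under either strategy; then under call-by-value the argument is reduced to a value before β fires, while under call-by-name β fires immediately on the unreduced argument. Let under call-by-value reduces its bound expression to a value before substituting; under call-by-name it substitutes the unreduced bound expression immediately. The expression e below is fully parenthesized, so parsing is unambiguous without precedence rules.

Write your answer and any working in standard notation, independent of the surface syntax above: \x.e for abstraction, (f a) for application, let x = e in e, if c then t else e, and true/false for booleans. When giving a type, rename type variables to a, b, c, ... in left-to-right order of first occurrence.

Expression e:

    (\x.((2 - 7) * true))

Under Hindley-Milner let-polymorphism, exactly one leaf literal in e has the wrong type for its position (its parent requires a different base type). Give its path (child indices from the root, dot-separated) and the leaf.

Answer: 0.1 : true

Derivation:
  unify Int ~ Int
  unify Int ~ Int
  unify Int ~ Int
  unify Bool ~ Int
  FAIL: mismatch Bool ~ Int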